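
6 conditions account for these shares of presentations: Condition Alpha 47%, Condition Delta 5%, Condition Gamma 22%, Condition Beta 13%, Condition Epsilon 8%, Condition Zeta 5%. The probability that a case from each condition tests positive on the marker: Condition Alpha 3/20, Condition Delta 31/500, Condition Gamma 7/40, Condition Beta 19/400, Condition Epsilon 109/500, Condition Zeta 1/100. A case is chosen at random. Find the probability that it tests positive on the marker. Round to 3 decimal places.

0.136

By Bayes' rule, posterior ∝ prior × likelihood:
  Condition Alpha: 0.47 × 0.15 = 0.0705
  Condition Delta: 0.05 × 0.062 = 0.0031
  Condition Gamma: 0.22 × 0.175 = 0.0385
  Condition Beta: 0.13 × 0.0475 = 0.006175
  Condition Epsilon: 0.08 × 0.218 = 0.01744
  Condition Zeta: 0.05 × 0.01 = 0.0005
P(marker-positive) = 0.0705 + 0.0031 + 0.0385 + 0.006175 + 0.01744 + 0.0005 = 0.136215 → 0.136.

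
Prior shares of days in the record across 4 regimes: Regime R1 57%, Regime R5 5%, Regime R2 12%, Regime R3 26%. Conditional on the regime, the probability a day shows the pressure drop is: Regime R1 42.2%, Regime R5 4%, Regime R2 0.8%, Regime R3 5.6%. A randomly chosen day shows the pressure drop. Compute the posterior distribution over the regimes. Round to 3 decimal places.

Regime R1 0.932, Regime R5 0.008, Regime R2 0.004, Regime R3 0.056

Prior × likelihood for each hypothesis:
  Regime R1: 0.57 × 0.422 = 0.24054
  Regime R5: 0.05 × 0.04 = 0.002
  Regime R2: 0.12 × 0.008 = 0.00096
  Regime R3: 0.26 × 0.056 = 0.01456
Sum = 0.25806.
P(Regime R1 | drop) = 0.24054/0.25806 ≈ 0.932
P(Regime R5 | drop) = 0.002/0.25806 ≈ 0.008
P(Regime R2 | drop) = 0.00096/0.25806 ≈ 0.004
P(Regime R3 | drop) = 0.01456/0.25806 ≈ 0.056
(Check: 0.932+0.008+0.004+0.056 = 1.000.)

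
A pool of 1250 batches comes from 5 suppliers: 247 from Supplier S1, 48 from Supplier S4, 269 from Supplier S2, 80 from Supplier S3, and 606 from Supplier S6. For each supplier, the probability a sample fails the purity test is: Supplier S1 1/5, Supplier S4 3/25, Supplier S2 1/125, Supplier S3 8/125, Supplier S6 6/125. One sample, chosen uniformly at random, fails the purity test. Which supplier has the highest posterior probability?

Unnormalized posteriors (prior × likelihood):
  Supplier S1: 0.1976 × 0.2 = 0.03952
  Supplier S4: 0.0384 × 0.12 = 0.004608
  Supplier S2: 0.2152 × 0.008 = 0.0017216
  Supplier S3: 0.064 × 0.064 = 0.004096
  Supplier S6: 0.4848 × 0.048 = 0.0232704
Sum = 0.073216.
Largest term belongs to Supplier S1, so Supplier S1 is most probable.

Supplier S1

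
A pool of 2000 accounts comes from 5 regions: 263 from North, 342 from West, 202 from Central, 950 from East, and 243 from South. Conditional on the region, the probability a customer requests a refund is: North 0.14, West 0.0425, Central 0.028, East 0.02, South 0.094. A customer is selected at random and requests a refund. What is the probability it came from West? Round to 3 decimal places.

Unnormalized posteriors (prior × likelihood):
  North: 0.1315 × 0.14 = 0.01841
  West: 0.171 × 0.0425 = 0.0072675
  Central: 0.101 × 0.028 = 0.002828
  East: 0.475 × 0.02 = 0.0095
  South: 0.1215 × 0.094 = 0.011421
Total = 0.0494265.
P(West | evidence) = 0.0072675 / 0.0494265 ≈ 0.147.

0.147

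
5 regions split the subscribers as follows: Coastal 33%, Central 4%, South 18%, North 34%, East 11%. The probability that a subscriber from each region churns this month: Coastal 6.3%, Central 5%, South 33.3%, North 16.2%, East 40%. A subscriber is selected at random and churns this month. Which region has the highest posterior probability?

Compute prior × likelihood for every hypothesis:
  Coastal: 0.33 × 0.063 = 0.02079
  Central: 0.04 × 0.05 = 0.002
  South: 0.18 × 0.333 = 0.05994
  North: 0.34 × 0.162 = 0.05508
  East: 0.11 × 0.4 = 0.044
Normalizing constant = 0.18181.
Largest term belongs to South, so South is most probable.

South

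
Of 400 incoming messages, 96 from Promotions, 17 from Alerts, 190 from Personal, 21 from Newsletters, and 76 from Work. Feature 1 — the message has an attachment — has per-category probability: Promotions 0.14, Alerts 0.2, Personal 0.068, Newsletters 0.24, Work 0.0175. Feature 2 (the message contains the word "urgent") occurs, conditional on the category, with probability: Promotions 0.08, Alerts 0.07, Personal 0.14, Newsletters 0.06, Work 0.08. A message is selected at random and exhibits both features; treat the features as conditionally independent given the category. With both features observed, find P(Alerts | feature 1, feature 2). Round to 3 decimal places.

0.067

Compute prior × likelihood for every hypothesis:
  Promotions: 0.24 × 0.14 × 0.08 = 0.002688
  Alerts: 0.0425 × 0.2 × 0.07 = 0.000595
  Personal: 0.475 × 0.068 × 0.14 = 0.004522
  Newsletters: 0.0525 × 0.24 × 0.06 = 0.000756
  Work: 0.19 × 0.0175 × 0.08 = 0.000266
Normalizing constant = 0.008827.
P(Alerts | evidence) = 0.000595 / 0.008827 ≈ 0.067.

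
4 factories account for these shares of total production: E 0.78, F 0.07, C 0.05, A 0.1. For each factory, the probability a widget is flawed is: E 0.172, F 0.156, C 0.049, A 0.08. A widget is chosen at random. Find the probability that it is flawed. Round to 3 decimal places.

Unnormalized posteriors (prior × likelihood):
  E: 0.78 × 0.172 = 0.13416
  F: 0.07 × 0.156 = 0.01092
  C: 0.05 × 0.049 = 0.00245
  A: 0.1 × 0.08 = 0.008
P(flawed) = 0.13416 + 0.01092 + 0.00245 + 0.008 = 0.15553 → 0.156.

0.156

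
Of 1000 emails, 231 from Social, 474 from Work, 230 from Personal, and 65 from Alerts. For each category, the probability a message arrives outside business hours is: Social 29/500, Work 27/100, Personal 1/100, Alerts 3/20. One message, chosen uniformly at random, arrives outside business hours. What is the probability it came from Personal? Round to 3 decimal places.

Compute prior × likelihood for every hypothesis:
  Social: 0.231 × 0.058 = 0.013398
  Work: 0.474 × 0.27 = 0.12798
  Personal: 0.23 × 0.01 = 0.0023
  Alerts: 0.065 × 0.15 = 0.00975
Total = 0.153428.
P(Personal | evidence) = 0.0023 / 0.153428 ≈ 0.015.

0.015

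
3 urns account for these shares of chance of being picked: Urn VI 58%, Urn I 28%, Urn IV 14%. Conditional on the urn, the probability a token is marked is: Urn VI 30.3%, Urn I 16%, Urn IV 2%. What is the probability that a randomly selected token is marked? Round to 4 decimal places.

0.2233

Prior × likelihood for each hypothesis:
  Urn VI: 0.58 × 0.303 = 0.17574
  Urn I: 0.28 × 0.16 = 0.0448
  Urn IV: 0.14 × 0.02 = 0.0028
P(marked) = 0.17574 + 0.0448 + 0.0028 = 0.22334 → 0.2233.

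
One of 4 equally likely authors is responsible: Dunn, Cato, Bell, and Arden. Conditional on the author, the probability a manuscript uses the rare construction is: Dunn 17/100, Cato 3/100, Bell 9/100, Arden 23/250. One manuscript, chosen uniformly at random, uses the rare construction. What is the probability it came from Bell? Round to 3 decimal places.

With a uniform prior (1/4 each), posterior ∝ likelihood:
  Dunn: 0.17
  Cato: 0.03
  Bell: 0.09
  Arden: 0.092
Normalizing constant = 0.382.
P(Bell | evidence) = 0.09 / 0.382 ≈ 0.236.

0.236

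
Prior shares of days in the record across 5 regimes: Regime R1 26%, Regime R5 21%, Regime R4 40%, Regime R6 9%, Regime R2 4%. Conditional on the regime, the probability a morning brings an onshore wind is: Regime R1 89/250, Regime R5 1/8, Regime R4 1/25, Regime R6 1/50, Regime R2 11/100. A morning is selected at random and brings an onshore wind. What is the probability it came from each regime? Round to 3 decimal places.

Regime R1 0.656, Regime R5 0.186, Regime R4 0.113, Regime R6 0.013, Regime R2 0.031

By Bayes' rule, posterior ∝ prior × likelihood:
  Regime R1: 0.26 × 0.356 = 0.09256
  Regime R5: 0.21 × 0.125 = 0.02625
  Regime R4: 0.4 × 0.04 = 0.016
  Regime R6: 0.09 × 0.02 = 0.0018
  Regime R2: 0.04 × 0.11 = 0.0044
Total = 0.14101.
P(Regime R1 | onshore) = 0.09256/0.14101 ≈ 0.656
P(Regime R5 | onshore) = 0.02625/0.14101 ≈ 0.186
P(Regime R4 | onshore) = 0.016/0.14101 ≈ 0.113
P(Regime R6 | onshore) = 0.0018/0.14101 ≈ 0.013
P(Regime R2 | onshore) = 0.0044/0.14101 ≈ 0.031
(Check: 0.656+0.186+0.113+0.013+0.031 = 0.999.)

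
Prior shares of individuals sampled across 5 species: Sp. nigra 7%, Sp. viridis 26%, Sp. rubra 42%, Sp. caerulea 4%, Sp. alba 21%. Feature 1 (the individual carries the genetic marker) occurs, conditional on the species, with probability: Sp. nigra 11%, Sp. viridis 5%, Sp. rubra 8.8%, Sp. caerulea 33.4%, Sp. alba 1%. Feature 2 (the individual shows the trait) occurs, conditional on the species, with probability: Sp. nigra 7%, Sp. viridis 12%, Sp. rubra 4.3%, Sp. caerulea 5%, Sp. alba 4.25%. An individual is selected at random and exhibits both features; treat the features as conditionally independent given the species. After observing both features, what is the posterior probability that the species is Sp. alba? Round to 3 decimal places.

0.020

Prior × likelihood for each hypothesis:
  Sp. nigra: 0.07 × 0.11 × 0.07 = 0.000539
  Sp. viridis: 0.26 × 0.05 × 0.12 = 0.00156
  Sp. rubra: 0.42 × 0.088 × 0.043 = 0.00158928
  Sp. caerulea: 0.04 × 0.334 × 0.05 = 0.000668
  Sp. alba: 0.21 × 0.01 × 0.0425 = 0.00008925
Sum = 0.00444553.
P(Sp. alba | evidence) = 0.00008925 / 0.00444553 ≈ 0.020.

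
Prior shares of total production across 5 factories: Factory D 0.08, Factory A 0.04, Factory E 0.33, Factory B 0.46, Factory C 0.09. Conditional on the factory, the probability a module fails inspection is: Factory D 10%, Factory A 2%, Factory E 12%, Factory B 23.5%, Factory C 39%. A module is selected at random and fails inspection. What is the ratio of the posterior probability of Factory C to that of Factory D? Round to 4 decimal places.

Prior × likelihood for each hypothesis:
  Factory D: 0.08 × 0.1 = 0.008
  Factory A: 0.04 × 0.02 = 0.0008
  Factory E: 0.33 × 0.12 = 0.0396
  Factory B: 0.46 × 0.235 = 0.1081
  Factory C: 0.09 × 0.39 = 0.0351
Total = 0.1916.
The ratio is 0.0351 / 0.008 (the normalizer cancels) = 4.3875.

4.3875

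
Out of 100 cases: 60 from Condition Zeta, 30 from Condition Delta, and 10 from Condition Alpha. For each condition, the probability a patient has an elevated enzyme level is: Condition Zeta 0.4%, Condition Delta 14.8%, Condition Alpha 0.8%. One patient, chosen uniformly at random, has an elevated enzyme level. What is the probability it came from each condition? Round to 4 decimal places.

By Bayes' rule, posterior ∝ prior × likelihood:
  Condition Zeta: 0.6 × 0.004 = 0.0024
  Condition Delta: 0.3 × 0.148 = 0.0444
  Condition Alpha: 0.1 × 0.008 = 0.0008
Normalizing constant = 0.0476.
P(Condition Zeta | elevated) = 0.0024/0.0476 ≈ 0.0504
P(Condition Delta | elevated) = 0.0444/0.0476 ≈ 0.9328
P(Condition Alpha | elevated) = 0.0008/0.0476 ≈ 0.0168
(Check: 0.0504+0.9328+0.0168 = 1.0000.)

Condition Zeta 0.0504, Condition Delta 0.9328, Condition Alpha 0.0168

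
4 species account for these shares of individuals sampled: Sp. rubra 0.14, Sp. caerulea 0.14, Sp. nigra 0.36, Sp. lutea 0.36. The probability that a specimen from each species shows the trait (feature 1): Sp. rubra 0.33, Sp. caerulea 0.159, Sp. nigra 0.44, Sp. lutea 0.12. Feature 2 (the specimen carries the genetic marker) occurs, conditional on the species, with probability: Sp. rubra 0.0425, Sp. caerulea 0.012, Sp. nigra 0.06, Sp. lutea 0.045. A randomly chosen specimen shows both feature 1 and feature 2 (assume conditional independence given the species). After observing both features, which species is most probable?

Unnormalized posteriors (prior × likelihood):
  Sp. rubra: 0.14 × 0.33 × 0.0425 = 0.0019635
  Sp. caerulea: 0.14 × 0.159 × 0.012 = 0.00026712
  Sp. nigra: 0.36 × 0.44 × 0.06 = 0.009504
  Sp. lutea: 0.36 × 0.12 × 0.045 = 0.001944
Sum = 0.01367862.
Largest term belongs to Sp. nigra, so Sp. nigra is most probable.

Sp. nigra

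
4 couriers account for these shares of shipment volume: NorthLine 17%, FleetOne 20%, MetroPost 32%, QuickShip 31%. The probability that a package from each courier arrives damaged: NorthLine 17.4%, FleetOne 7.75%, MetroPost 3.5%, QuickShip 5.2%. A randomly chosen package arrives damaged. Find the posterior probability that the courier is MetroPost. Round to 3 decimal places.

By Bayes' rule, posterior ∝ prior × likelihood:
  NorthLine: 0.17 × 0.174 = 0.02958
  FleetOne: 0.2 × 0.0775 = 0.0155
  MetroPost: 0.32 × 0.035 = 0.0112
  QuickShip: 0.31 × 0.052 = 0.01612
Sum = 0.0724.
P(MetroPost | evidence) = 0.0112 / 0.0724 ≈ 0.155.

0.155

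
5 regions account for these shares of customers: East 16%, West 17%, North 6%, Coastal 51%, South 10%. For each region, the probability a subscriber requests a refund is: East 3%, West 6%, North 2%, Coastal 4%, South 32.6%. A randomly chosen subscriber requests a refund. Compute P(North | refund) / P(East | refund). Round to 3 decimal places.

Compute prior × likelihood for every hypothesis:
  East: 0.16 × 0.03 = 0.0048
  West: 0.17 × 0.06 = 0.0102
  North: 0.06 × 0.02 = 0.0012
  Coastal: 0.51 × 0.04 = 0.0204
  South: 0.1 × 0.326 = 0.0326
Normalizing constant = 0.0692.
The ratio is 0.0012 / 0.0048 (the normalizer cancels) = 0.250.

0.250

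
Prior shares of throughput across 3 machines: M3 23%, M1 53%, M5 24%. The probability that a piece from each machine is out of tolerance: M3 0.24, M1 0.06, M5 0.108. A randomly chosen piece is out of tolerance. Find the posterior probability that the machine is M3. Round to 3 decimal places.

0.489

Prior × likelihood for each hypothesis:
  M3: 0.23 × 0.24 = 0.0552
  M1: 0.53 × 0.06 = 0.0318
  M5: 0.24 × 0.108 = 0.02592
Total = 0.11292.
P(M3 | evidence) = 0.0552 / 0.11292 ≈ 0.489.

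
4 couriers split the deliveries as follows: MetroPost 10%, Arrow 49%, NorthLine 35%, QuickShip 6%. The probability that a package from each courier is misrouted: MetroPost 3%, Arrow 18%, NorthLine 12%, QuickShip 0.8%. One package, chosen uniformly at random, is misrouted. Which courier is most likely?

Compute prior × likelihood for every hypothesis:
  MetroPost: 0.1 × 0.03 = 0.003
  Arrow: 0.49 × 0.18 = 0.0882
  NorthLine: 0.35 × 0.12 = 0.042
  QuickShip: 0.06 × 0.008 = 0.00048
Normalizing constant = 0.13368.
Largest term belongs to Arrow, so Arrow is most probable.

Arrow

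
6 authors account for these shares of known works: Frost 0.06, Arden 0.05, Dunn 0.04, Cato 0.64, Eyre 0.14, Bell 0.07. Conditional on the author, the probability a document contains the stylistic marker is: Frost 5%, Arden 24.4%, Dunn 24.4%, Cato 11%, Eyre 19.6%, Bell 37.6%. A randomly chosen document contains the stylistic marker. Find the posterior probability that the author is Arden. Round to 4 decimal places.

Prior × likelihood for each hypothesis:
  Frost: 0.06 × 0.05 = 0.003
  Arden: 0.05 × 0.244 = 0.0122
  Dunn: 0.04 × 0.244 = 0.00976
  Cato: 0.64 × 0.11 = 0.0704
  Eyre: 0.14 × 0.196 = 0.02744
  Bell: 0.07 × 0.376 = 0.02632
Normalizing constant = 0.14912.
P(Arden | evidence) = 0.0122 / 0.14912 ≈ 0.0818.

0.0818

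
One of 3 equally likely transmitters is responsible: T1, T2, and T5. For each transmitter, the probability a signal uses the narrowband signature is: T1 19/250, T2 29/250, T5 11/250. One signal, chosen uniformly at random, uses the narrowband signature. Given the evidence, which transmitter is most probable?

T2

Since the prior is uniform, the posterior is proportional to the likelihood:
  T1: 0.076
  T2: 0.116
  T5: 0.044
Normalizing constant = 0.236.
Largest term belongs to T2, so T2 is most probable.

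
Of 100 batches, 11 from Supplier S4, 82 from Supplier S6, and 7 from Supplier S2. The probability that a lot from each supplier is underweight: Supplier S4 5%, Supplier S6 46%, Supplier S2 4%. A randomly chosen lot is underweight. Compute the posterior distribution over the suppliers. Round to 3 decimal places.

Supplier S4 0.014, Supplier S6 0.978, Supplier S2 0.007

By Bayes' rule, posterior ∝ prior × likelihood:
  Supplier S4: 0.11 × 0.05 = 0.0055
  Supplier S6: 0.82 × 0.46 = 0.3772
  Supplier S2: 0.07 × 0.04 = 0.0028
Normalizing constant = 0.3855.
P(Supplier S4 | underweight) = 0.0055/0.3855 ≈ 0.014
P(Supplier S6 | underweight) = 0.3772/0.3855 ≈ 0.978
P(Supplier S2 | underweight) = 0.0028/0.3855 ≈ 0.007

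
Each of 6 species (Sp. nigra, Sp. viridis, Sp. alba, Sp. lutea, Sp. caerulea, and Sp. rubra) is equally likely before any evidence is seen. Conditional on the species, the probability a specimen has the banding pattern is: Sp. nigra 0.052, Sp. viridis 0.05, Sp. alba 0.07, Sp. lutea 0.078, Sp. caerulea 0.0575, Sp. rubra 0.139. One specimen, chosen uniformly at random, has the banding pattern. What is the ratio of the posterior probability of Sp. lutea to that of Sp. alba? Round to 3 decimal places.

Since the prior is uniform, the posterior is proportional to the likelihood:
  Sp. nigra: 0.052
  Sp. viridis: 0.05
  Sp. alba: 0.07
  Sp. lutea: 0.078
  Sp. caerulea: 0.0575
  Sp. rubra: 0.139
Sum = 0.4465.
The ratio is 0.078 / 0.07 (the normalizer cancels) = 1.114.

1.114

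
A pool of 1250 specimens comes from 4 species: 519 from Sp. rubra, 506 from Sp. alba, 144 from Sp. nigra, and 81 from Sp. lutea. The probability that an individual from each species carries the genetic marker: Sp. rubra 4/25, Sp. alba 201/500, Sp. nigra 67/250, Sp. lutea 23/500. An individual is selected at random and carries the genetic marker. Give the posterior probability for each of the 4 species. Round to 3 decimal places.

Compute prior × likelihood for every hypothesis:
  Sp. rubra: 0.4152 × 0.16 = 0.066432
  Sp. alba: 0.4048 × 0.402 = 0.1627296
  Sp. nigra: 0.1152 × 0.268 = 0.0308736
  Sp. lutea: 0.0648 × 0.046 = 0.0029808
Total = 0.263016.
P(Sp. rubra | marker) = 0.066432/0.263016 ≈ 0.253
P(Sp. alba | marker) = 0.1627296/0.263016 ≈ 0.619
P(Sp. nigra | marker) = 0.0308736/0.263016 ≈ 0.117
P(Sp. lutea | marker) = 0.0029808/0.263016 ≈ 0.011

Sp. rubra 0.253, Sp. alba 0.619, Sp. nigra 0.117, Sp. lutea 0.011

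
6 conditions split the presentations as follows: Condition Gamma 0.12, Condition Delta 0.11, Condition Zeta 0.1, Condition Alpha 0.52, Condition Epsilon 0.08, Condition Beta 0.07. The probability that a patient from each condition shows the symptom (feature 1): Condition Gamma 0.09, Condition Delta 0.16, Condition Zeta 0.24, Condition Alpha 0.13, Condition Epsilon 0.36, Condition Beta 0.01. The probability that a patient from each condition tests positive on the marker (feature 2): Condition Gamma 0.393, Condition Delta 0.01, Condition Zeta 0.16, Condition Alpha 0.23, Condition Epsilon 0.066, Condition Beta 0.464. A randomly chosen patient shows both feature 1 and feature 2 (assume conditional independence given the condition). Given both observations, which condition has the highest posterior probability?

Compute prior × likelihood for every hypothesis:
  Condition Gamma: 0.12 × 0.09 × 0.393 = 0.0042444
  Condition Delta: 0.11 × 0.16 × 0.01 = 0.000176
  Condition Zeta: 0.1 × 0.24 × 0.16 = 0.00384
  Condition Alpha: 0.52 × 0.13 × 0.23 = 0.015548
  Condition Epsilon: 0.08 × 0.36 × 0.066 = 0.0019008
  Condition Beta: 0.07 × 0.01 × 0.464 = 0.0003248
Normalizing constant = 0.026034.
Largest term belongs to Condition Alpha, so Condition Alpha is most probable.

Condition Alpha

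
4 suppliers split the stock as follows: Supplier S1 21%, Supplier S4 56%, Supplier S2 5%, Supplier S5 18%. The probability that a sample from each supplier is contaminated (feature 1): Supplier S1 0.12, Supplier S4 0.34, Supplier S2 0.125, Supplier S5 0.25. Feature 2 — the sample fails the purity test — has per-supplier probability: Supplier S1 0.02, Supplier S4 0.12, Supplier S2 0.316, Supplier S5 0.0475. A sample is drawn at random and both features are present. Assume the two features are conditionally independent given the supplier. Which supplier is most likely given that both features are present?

Supplier S4

Unnormalized posteriors (prior × likelihood):
  Supplier S1: 0.21 × 0.12 × 0.02 = 0.000504
  Supplier S4: 0.56 × 0.34 × 0.12 = 0.022848
  Supplier S2: 0.05 × 0.125 × 0.316 = 0.001975
  Supplier S5: 0.18 × 0.25 × 0.0475 = 0.0021375
Total = 0.0274645.
Largest term belongs to Supplier S4, so Supplier S4 is most probable.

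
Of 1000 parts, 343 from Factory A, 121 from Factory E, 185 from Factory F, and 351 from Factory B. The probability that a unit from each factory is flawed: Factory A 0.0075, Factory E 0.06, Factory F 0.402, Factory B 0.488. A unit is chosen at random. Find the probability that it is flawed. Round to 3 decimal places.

0.255

Prior × likelihood for each hypothesis:
  Factory A: 0.343 × 0.0075 = 0.0025725
  Factory E: 0.121 × 0.06 = 0.00726
  Factory F: 0.185 × 0.402 = 0.07437
  Factory B: 0.351 × 0.488 = 0.171288
P(flawed) = 0.0025725 + 0.00726 + 0.07437 + 0.171288 = 0.2554905 → 0.255.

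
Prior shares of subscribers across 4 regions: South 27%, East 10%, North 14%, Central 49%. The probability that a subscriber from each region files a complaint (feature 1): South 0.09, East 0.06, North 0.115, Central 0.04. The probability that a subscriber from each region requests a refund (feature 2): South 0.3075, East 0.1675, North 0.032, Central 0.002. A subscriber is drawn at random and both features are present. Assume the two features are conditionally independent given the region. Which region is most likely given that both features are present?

Unnormalized posteriors (prior × likelihood):
  South: 0.27 × 0.09 × 0.3075 = 0.00747225
  East: 0.1 × 0.06 × 0.1675 = 0.001005
  North: 0.14 × 0.115 × 0.032 = 0.0005152
  Central: 0.49 × 0.04 × 0.002 = 0.0000392
Sum = 0.00903165.
Largest term belongs to South, so South is most probable.

South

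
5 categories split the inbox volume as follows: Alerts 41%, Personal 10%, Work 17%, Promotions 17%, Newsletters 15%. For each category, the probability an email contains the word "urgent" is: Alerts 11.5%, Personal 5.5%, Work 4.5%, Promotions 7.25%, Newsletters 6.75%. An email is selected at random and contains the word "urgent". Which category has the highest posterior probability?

Compute prior × likelihood for every hypothesis:
  Alerts: 0.41 × 0.115 = 0.04715
  Personal: 0.1 × 0.055 = 0.0055
  Work: 0.17 × 0.045 = 0.00765
  Promotions: 0.17 × 0.0725 = 0.012325
  Newsletters: 0.15 × 0.0675 = 0.010125
Total = 0.08275.
Largest term belongs to Alerts, so Alerts is most probable.

Alerts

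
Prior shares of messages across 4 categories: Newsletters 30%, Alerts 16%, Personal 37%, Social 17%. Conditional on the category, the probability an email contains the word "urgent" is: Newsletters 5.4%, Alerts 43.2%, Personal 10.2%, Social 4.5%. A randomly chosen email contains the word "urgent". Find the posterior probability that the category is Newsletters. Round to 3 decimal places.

By Bayes' rule, posterior ∝ prior × likelihood:
  Newsletters: 0.3 × 0.054 = 0.0162
  Alerts: 0.16 × 0.432 = 0.06912
  Personal: 0.37 × 0.102 = 0.03774
  Social: 0.17 × 0.045 = 0.00765
Sum = 0.13071.
P(Newsletters | evidence) = 0.0162 / 0.13071 ≈ 0.124.

0.124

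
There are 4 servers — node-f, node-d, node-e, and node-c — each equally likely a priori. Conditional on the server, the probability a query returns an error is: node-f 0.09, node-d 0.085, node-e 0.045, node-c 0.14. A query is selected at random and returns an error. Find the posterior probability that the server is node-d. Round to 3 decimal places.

Since the prior is uniform, the posterior is proportional to the likelihood:
  node-f: 0.09
  node-d: 0.085
  node-e: 0.045
  node-c: 0.14
Sum = 0.36.
P(node-d | evidence) = 0.085 / 0.36 ≈ 0.236.

0.236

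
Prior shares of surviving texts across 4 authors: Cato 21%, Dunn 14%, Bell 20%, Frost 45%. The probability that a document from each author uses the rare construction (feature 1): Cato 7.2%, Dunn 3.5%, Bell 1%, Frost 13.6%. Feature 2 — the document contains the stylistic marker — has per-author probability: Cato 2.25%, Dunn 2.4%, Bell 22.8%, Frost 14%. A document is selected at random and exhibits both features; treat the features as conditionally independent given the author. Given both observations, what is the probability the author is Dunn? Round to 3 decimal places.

0.012

Unnormalized posteriors (prior × likelihood):
  Cato: 0.21 × 0.072 × 0.0225 = 0.0003402
  Dunn: 0.14 × 0.035 × 0.024 = 0.0001176
  Bell: 0.2 × 0.01 × 0.228 = 0.000456
  Frost: 0.45 × 0.136 × 0.14 = 0.008568
Normalizing constant = 0.0094818.
P(Dunn | evidence) = 0.0001176 / 0.0094818 ≈ 0.012.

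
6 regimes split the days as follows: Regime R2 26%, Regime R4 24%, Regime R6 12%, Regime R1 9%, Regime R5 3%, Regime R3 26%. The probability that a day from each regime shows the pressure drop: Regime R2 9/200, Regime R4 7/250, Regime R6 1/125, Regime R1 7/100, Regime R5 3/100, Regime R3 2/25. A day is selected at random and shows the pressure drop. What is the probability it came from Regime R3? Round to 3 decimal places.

0.439

Unnormalized posteriors (prior × likelihood):
  Regime R2: 0.26 × 0.045 = 0.0117
  Regime R4: 0.24 × 0.028 = 0.00672
  Regime R6: 0.12 × 0.008 = 0.00096
  Regime R1: 0.09 × 0.07 = 0.0063
  Regime R5: 0.03 × 0.03 = 0.0009
  Regime R3: 0.26 × 0.08 = 0.0208
Sum = 0.04738.
P(Regime R3 | evidence) = 0.0208 / 0.04738 ≈ 0.439.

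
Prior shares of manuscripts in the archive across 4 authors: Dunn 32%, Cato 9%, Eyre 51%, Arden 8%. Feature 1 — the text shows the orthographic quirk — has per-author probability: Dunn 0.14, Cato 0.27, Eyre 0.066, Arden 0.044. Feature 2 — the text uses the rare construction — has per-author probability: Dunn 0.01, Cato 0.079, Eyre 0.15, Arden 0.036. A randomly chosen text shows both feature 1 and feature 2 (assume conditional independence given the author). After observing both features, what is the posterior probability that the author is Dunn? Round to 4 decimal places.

0.0594

Prior × likelihood for each hypothesis:
  Dunn: 0.32 × 0.14 × 0.01 = 0.000448
  Cato: 0.09 × 0.27 × 0.079 = 0.0019197
  Eyre: 0.51 × 0.066 × 0.15 = 0.005049
  Arden: 0.08 × 0.044 × 0.036 = 0.00012672
Sum = 0.00754342.
P(Dunn | evidence) = 0.000448 / 0.00754342 ≈ 0.0594.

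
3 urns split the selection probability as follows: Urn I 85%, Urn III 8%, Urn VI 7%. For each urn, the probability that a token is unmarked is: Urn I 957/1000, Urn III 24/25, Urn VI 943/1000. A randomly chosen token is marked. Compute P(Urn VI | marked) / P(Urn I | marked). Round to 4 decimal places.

Taking complements, P(marked | each) = Urn I 0.043, Urn III 0.04, Urn VI 0.057.
Compute prior × likelihood for every hypothesis:
  Urn I: 0.85 × 0.043 = 0.03655
  Urn III: 0.08 × 0.04 = 0.0032
  Urn VI: 0.07 × 0.057 = 0.00399
Normalizing constant = 0.04374.
The ratio is 0.00399 / 0.03655 (the normalizer cancels) = 0.1092.

0.1092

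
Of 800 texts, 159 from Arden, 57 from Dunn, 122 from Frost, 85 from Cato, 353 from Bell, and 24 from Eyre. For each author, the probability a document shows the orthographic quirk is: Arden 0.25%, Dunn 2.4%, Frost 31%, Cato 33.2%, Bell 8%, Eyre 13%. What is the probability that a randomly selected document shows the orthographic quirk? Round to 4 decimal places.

0.1240

Prior × likelihood for each hypothesis:
  Arden: 0.19875 × 0.0025 = 0.000496875
  Dunn: 0.07125 × 0.024 = 0.00171
  Frost: 0.1525 × 0.31 = 0.047275
  Cato: 0.10625 × 0.332 = 0.035275
  Bell: 0.44125 × 0.08 = 0.0353
  Eyre: 0.03 × 0.13 = 0.0039
P(quirk) = 0.000496875 + 0.00171 + 0.047275 + 0.035275 + 0.0353 + 0.0039 = 0.123956875 → 0.1240.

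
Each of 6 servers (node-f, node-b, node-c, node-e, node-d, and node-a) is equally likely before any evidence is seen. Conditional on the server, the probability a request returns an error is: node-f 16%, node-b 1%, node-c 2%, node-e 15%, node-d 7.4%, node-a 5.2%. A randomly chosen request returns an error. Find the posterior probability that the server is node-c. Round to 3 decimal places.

0.043

With a uniform prior (1/6 each), posterior ∝ likelihood:
  node-f: 0.16
  node-b: 0.01
  node-c: 0.02
  node-e: 0.15
  node-d: 0.074
  node-a: 0.052
Sum = 0.466.
P(node-c | evidence) = 0.02 / 0.466 ≈ 0.043.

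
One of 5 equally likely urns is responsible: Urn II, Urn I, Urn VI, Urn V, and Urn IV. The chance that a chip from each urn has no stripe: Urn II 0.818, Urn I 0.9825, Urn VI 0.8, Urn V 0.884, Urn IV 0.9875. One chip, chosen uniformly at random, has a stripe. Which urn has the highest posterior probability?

Taking complements, P(striped | each) = Urn II 0.182, Urn I 0.0175, Urn VI 0.2, Urn V 0.116, Urn IV 0.0125.
Since the prior is uniform, the posterior is proportional to the likelihood:
  Urn II: 0.182
  Urn I: 0.0175
  Urn VI: 0.2
  Urn V: 0.116
  Urn IV: 0.0125
Sum = 0.528.
Largest term belongs to Urn VI, so Urn VI is most probable.

Urn VI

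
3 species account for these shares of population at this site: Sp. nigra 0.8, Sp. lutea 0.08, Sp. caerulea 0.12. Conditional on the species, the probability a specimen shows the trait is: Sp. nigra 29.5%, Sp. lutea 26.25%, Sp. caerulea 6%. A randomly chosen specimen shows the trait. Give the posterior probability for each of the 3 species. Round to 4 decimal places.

Sp. nigra 0.8933, Sp. lutea 0.0795, Sp. caerulea 0.0273

Prior × likelihood for each hypothesis:
  Sp. nigra: 0.8 × 0.295 = 0.236
  Sp. lutea: 0.08 × 0.2625 = 0.021
  Sp. caerulea: 0.12 × 0.06 = 0.0072
Sum = 0.2642.
P(Sp. nigra | trait) = 0.236/0.2642 ≈ 0.8933
P(Sp. lutea | trait) = 0.021/0.2642 ≈ 0.0795
P(Sp. caerulea | trait) = 0.0072/0.2642 ≈ 0.0273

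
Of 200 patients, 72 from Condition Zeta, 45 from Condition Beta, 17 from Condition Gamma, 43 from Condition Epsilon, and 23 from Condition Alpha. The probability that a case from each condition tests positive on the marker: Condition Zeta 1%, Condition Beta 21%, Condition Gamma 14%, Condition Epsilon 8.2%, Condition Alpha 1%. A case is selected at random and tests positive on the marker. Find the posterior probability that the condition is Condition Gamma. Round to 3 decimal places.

Unnormalized posteriors (prior × likelihood):
  Condition Zeta: 0.36 × 0.01 = 0.0036
  Condition Beta: 0.225 × 0.21 = 0.04725
  Condition Gamma: 0.085 × 0.14 = 0.0119
  Condition Epsilon: 0.215 × 0.082 = 0.01763
  Condition Alpha: 0.115 × 0.01 = 0.00115
Sum = 0.08153.
P(Condition Gamma | evidence) = 0.0119 / 0.08153 ≈ 0.146.

0.146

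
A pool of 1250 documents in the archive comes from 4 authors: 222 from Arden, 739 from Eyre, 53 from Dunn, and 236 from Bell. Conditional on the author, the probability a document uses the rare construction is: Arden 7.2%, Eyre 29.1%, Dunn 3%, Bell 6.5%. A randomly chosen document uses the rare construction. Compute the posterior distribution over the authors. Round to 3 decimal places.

Arden 0.064, Eyre 0.867, Dunn 0.006, Bell 0.062

Unnormalized posteriors (prior × likelihood):
  Arden: 0.1776 × 0.072 = 0.0127872
  Eyre: 0.5912 × 0.291 = 0.1720392
  Dunn: 0.0424 × 0.03 = 0.001272
  Bell: 0.1888 × 0.065 = 0.012272
Normalizing constant = 0.1983704.
P(Arden | rare-form) = 0.0127872/0.1983704 ≈ 0.064
P(Eyre | rare-form) = 0.1720392/0.1983704 ≈ 0.867
P(Dunn | rare-form) = 0.001272/0.1983704 ≈ 0.006
P(Bell | rare-form) = 0.012272/0.1983704 ≈ 0.062
(Check: 0.064+0.867+0.006+0.062 = 0.999.)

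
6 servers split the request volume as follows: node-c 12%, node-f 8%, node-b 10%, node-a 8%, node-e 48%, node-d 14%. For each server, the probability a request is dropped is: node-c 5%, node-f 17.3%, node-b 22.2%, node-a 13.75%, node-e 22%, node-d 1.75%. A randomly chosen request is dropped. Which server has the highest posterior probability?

node-e

By Bayes' rule, posterior ∝ prior × likelihood:
  node-c: 0.12 × 0.05 = 0.006
  node-f: 0.08 × 0.173 = 0.01384
  node-b: 0.1 × 0.222 = 0.0222
  node-a: 0.08 × 0.1375 = 0.011
  node-e: 0.48 × 0.22 = 0.1056
  node-d: 0.14 × 0.0175 = 0.00245
Normalizing constant = 0.16109.
Largest term belongs to node-e, so node-e is most probable.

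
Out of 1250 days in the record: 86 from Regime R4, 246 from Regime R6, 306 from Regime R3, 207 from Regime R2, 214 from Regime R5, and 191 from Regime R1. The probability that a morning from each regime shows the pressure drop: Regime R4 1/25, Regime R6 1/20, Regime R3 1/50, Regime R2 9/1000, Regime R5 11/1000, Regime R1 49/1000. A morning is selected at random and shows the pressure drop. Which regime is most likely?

Unnormalized posteriors (prior × likelihood):
  Regime R4: 0.0688 × 0.04 = 0.002752
  Regime R6: 0.1968 × 0.05 = 0.00984
  Regime R3: 0.2448 × 0.02 = 0.004896
  Regime R2: 0.1656 × 0.009 = 0.0014904
  Regime R5: 0.1712 × 0.011 = 0.0018832
  Regime R1: 0.1528 × 0.049 = 0.0074872
Sum = 0.0283488.
Largest term belongs to Regime R6, so Regime R6 is most probable.

Regime R6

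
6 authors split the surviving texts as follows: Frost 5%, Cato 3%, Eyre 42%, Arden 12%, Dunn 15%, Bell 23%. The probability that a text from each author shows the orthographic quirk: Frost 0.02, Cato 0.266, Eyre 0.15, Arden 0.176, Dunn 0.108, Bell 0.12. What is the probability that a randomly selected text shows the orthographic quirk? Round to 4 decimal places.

Compute prior × likelihood for every hypothesis:
  Frost: 0.05 × 0.02 = 0.001
  Cato: 0.03 × 0.266 = 0.00798
  Eyre: 0.42 × 0.15 = 0.063
  Arden: 0.12 × 0.176 = 0.02112
  Dunn: 0.15 × 0.108 = 0.0162
  Bell: 0.23 × 0.12 = 0.0276
P(quirk) = 0.001 + 0.00798 + 0.063 + 0.02112 + 0.0162 + 0.0276 = 0.1369 → 0.1369.

0.1369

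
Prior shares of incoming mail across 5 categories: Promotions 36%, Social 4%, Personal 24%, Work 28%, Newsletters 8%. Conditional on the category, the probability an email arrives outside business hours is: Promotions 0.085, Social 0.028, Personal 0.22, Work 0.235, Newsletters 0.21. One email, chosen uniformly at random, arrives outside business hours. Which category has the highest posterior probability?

Work

Compute prior × likelihood for every hypothesis:
  Promotions: 0.36 × 0.085 = 0.0306
  Social: 0.04 × 0.028 = 0.00112
  Personal: 0.24 × 0.22 = 0.0528
  Work: 0.28 × 0.235 = 0.0658
  Newsletters: 0.08 × 0.21 = 0.0168
Total = 0.16712.
Largest term belongs to Work, so Work is most probable.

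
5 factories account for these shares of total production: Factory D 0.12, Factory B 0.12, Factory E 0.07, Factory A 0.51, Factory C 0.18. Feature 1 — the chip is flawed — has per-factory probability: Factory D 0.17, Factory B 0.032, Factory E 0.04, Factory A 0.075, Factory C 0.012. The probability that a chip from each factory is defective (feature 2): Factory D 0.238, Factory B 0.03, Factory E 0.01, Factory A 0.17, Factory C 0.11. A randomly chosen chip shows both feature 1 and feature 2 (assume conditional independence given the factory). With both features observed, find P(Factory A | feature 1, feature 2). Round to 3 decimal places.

0.554

Unnormalized posteriors (prior × likelihood):
  Factory D: 0.12 × 0.17 × 0.238 = 0.0048552
  Factory B: 0.12 × 0.032 × 0.03 = 0.0001152
  Factory E: 0.07 × 0.04 × 0.01 = 0.000028
  Factory A: 0.51 × 0.075 × 0.17 = 0.0065025
  Factory C: 0.18 × 0.012 × 0.11 = 0.0002376
Sum = 0.0117385.
P(Factory A | evidence) = 0.0065025 / 0.0117385 ≈ 0.554.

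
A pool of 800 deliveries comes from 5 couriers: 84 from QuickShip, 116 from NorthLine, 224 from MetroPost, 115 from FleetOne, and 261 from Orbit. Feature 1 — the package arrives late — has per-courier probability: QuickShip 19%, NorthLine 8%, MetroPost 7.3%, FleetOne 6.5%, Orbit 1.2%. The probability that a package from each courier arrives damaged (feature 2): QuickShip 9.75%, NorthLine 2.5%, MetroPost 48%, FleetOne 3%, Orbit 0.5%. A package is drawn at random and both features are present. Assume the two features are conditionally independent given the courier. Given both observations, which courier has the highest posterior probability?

MetroPost

Unnormalized posteriors (prior × likelihood):
  QuickShip: 0.105 × 0.19 × 0.0975 = 0.001945125
  NorthLine: 0.145 × 0.08 × 0.025 = 0.00029
  MetroPost: 0.28 × 0.073 × 0.48 = 0.0098112
  FleetOne: 0.14375 × 0.065 × 0.03 = 0.0002803125
  Orbit: 0.32625 × 0.012 × 0.005 = 0.000019575
Normalizing constant = 0.0123462125.
Largest term belongs to MetroPost, so MetroPost is most probable.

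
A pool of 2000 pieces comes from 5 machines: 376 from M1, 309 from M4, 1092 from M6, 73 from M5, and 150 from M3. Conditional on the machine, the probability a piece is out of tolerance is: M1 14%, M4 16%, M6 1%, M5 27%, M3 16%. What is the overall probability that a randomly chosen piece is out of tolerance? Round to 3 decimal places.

By Bayes' rule, posterior ∝ prior × likelihood:
  M1: 0.188 × 0.14 = 0.02632
  M4: 0.1545 × 0.16 = 0.02472
  M6: 0.546 × 0.01 = 0.00546
  M5: 0.0365 × 0.27 = 0.009855
  M3: 0.075 × 0.16 = 0.012
P(oversize) = 0.02632 + 0.02472 + 0.00546 + 0.009855 + 0.012 = 0.078355 → 0.078.

0.078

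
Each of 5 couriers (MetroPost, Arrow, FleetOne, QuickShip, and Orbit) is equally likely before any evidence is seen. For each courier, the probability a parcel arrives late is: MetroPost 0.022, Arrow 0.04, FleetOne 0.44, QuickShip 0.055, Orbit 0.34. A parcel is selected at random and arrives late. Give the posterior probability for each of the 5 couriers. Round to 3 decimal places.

MetroPost 0.025, Arrow 0.045, FleetOne 0.491, QuickShip 0.061, Orbit 0.379

With a uniform prior (1/5 each), posterior ∝ likelihood:
  MetroPost: 0.022
  Arrow: 0.04
  FleetOne: 0.44
  QuickShip: 0.055
  Orbit: 0.34
Total = 0.897.
P(MetroPost | late) = 0.022/0.897 ≈ 0.025
P(Arrow | late) = 0.04/0.897 ≈ 0.045
P(FleetOne | late) = 0.44/0.897 ≈ 0.491
P(QuickShip | late) = 0.055/0.897 ≈ 0.061
P(Orbit | late) = 0.34/0.897 ≈ 0.379
(Check: 0.025+0.045+0.491+0.061+0.379 = 1.001.)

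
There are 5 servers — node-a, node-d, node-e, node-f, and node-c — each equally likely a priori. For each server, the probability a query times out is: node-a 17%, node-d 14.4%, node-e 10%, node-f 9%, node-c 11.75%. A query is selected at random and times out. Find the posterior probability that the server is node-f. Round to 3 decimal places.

Since the prior is uniform, the posterior is proportional to the likelihood:
  node-a: 0.17
  node-d: 0.144
  node-e: 0.1
  node-f: 0.09
  node-c: 0.1175
Sum = 0.6215.
P(node-f | evidence) = 0.09 / 0.6215 ≈ 0.145.

0.145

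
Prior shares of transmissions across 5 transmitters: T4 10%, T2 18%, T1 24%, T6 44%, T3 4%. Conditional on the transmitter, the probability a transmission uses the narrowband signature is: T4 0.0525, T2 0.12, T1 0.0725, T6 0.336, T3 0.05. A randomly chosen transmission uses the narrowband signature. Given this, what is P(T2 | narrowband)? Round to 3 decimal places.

0.111

Prior × likelihood for each hypothesis:
  T4: 0.1 × 0.0525 = 0.00525
  T2: 0.18 × 0.12 = 0.0216
  T1: 0.24 × 0.0725 = 0.0174
  T6: 0.44 × 0.336 = 0.14784
  T3: 0.04 × 0.05 = 0.002
Normalizing constant = 0.19409.
P(T2 | evidence) = 0.0216 / 0.19409 ≈ 0.111.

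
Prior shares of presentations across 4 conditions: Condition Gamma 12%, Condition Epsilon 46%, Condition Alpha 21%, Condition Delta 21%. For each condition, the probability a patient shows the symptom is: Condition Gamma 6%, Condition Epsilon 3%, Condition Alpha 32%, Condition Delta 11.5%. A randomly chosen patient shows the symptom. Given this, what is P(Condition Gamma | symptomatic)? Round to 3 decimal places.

0.064

By Bayes' rule, posterior ∝ prior × likelihood:
  Condition Gamma: 0.12 × 0.06 = 0.0072
  Condition Epsilon: 0.46 × 0.03 = 0.0138
  Condition Alpha: 0.21 × 0.32 = 0.0672
  Condition Delta: 0.21 × 0.115 = 0.02415
Sum = 0.11235.
P(Condition Gamma | evidence) = 0.0072 / 0.11235 ≈ 0.064.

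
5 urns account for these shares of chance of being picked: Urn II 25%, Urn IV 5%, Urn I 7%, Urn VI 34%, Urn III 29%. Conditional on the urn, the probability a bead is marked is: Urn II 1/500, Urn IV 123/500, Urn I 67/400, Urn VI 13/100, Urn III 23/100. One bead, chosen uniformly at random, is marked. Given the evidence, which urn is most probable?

By Bayes' rule, posterior ∝ prior × likelihood:
  Urn II: 0.25 × 0.002 = 0.0005
  Urn IV: 0.05 × 0.246 = 0.0123
  Urn I: 0.07 × 0.1675 = 0.011725
  Urn VI: 0.34 × 0.13 = 0.0442
  Urn III: 0.29 × 0.23 = 0.0667
Normalizing constant = 0.135425.
Largest term belongs to Urn III, so Urn III is most probable.

Urn III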